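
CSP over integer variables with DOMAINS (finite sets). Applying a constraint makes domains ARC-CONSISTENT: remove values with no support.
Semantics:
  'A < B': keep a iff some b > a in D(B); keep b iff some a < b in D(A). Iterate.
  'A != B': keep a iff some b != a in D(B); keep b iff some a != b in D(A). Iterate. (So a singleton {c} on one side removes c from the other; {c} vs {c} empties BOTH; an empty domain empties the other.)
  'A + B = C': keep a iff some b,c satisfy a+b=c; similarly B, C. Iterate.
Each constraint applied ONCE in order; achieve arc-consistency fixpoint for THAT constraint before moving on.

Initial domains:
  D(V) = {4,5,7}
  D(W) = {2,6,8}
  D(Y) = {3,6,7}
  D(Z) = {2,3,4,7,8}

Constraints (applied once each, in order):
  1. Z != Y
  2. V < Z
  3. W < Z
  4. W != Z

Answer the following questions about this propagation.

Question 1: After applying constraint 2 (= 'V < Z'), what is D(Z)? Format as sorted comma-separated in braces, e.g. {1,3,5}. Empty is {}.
Answer: {7,8}

Derivation:
Constraint 1 (Z != Y) on D(Z)={2,3,4,7,8} D(Y)={3,6,7}: no change
Constraint 2 (V < Z) on D(V)={4,5,7} D(Z)={2,3,4,7,8}: Z {2,3,4,7,8}->{7,8}
So after constraint 2: D(Z) = {7,8}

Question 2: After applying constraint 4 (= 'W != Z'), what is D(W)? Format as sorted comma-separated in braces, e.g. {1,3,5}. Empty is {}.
Constraint 1 (Z != Y) on D(Z)={2,3,4,7,8} D(Y)={3,6,7}: no change
Constraint 2 (V < Z) on D(V)={4,5,7} D(Z)={2,3,4,7,8}: Z {2,3,4,7,8}->{7,8}
Constraint 3 (W < Z) on D(W)={2,6,8} D(Z)={7,8}: W {2,6,8}->{2,6}
Constraint 4 (W != Z) on D(W)={2,6} D(Z)={7,8}: no change
So after constraint 4: D(W) = {2,6}

Answer: {2,6}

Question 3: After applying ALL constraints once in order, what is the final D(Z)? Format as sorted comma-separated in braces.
Answer: {7,8}

Derivation:
Constraint 1 (Z != Y) on D(Z)={2,3,4,7,8} D(Y)={3,6,7}: no change
Constraint 2 (V < Z) on D(V)={4,5,7} D(Z)={2,3,4,7,8}: Z {2,3,4,7,8}->{7,8}
Constraint 3 (W < Z) on D(W)={2,6,8} D(Z)={7,8}: W {2,6,8}->{2,6}
Constraint 4 (W != Z) on D(W)={2,6} D(Z)={7,8}: no change
So after all 4 constraints: D(Z) = {7,8}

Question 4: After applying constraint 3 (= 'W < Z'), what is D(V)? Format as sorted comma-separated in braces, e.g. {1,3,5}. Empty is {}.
Answer: {4,5,7}

Derivation:
Constraint 1 (Z != Y) on D(Z)={2,3,4,7,8} D(Y)={3,6,7}: no change
Constraint 2 (V < Z) on D(V)={4,5,7} D(Z)={2,3,4,7,8}: Z {2,3,4,7,8}->{7,8}
Constraint 3 (W < Z) on D(W)={2,6,8} D(Z)={7,8}: W {2,6,8}->{2,6}
So after constraint 3: D(V) = {4,5,7}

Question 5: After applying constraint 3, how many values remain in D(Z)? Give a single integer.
Constraint 1 (Z != Y) on D(Z)={2,3,4,7,8} D(Y)={3,6,7}: no change
Constraint 2 (V < Z) on D(V)={4,5,7} D(Z)={2,3,4,7,8}: Z {2,3,4,7,8}->{7,8}
Constraint 3 (W < Z) on D(W)={2,6,8} D(Z)={7,8}: W {2,6,8}->{2,6}
So after constraint 3: D(Z)={7,8}, size = 2

Answer: 2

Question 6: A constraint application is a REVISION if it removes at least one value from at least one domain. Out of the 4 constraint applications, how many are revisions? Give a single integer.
Answer: 2

Derivation:
Constraint 1 (Z != Y) on D(Z)={2,3,4,7,8} D(Y)={3,6,7}: no change => not a revision
Constraint 2 (V < Z) on D(V)={4,5,7} D(Z)={2,3,4,7,8}: Z {2,3,4,7,8}->{7,8} => REVISION
Constraint 3 (W < Z) on D(W)={2,6,8} D(Z)={7,8}: W {2,6,8}->{2,6} => REVISION
Constraint 4 (W != Z) on D(W)={2,6} D(Z)={7,8}: no change => not a revision
Total revisions = 2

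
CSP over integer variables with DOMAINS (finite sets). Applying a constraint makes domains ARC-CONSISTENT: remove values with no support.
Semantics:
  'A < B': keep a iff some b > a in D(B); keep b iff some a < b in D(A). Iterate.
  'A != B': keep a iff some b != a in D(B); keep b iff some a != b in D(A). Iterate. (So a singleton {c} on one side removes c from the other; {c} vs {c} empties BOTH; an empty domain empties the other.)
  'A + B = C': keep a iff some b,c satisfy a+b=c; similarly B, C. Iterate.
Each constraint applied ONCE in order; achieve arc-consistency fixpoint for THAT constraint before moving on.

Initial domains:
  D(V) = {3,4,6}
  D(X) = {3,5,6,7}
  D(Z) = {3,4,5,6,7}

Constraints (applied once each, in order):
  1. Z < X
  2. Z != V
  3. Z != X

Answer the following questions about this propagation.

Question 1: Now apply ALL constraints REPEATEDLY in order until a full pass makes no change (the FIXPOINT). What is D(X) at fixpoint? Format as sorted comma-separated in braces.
pass 0 (initial): D(X)={3,5,6,7}
pass 1: X {3,5,6,7}->{5,6,7}; Z {3,4,5,6,7}->{3,4,5,6}
pass 2: no change
Fixpoint after 2 passes: D(X) = {5,6,7}

Answer: {5,6,7}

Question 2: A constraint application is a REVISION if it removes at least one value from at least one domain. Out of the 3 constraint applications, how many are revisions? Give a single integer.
Constraint 1 (Z < X) on D(Z)={3,4,5,6,7} D(X)={3,5,6,7}: Z {3,4,5,6,7}->{3,4,5,6}; X {3,5,6,7}->{5,6,7} => REVISION
Constraint 2 (Z != V) on D(Z)={3,4,5,6} D(V)={3,4,6}: no change => not a revision
Constraint 3 (Z != X) on D(Z)={3,4,5,6} D(X)={5,6,7}: no change => not a revision
Total revisions = 1

Answer: 1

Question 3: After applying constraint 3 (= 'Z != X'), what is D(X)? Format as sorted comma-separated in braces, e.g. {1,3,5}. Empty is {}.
Constraint 1 (Z < X) on D(Z)={3,4,5,6,7} D(X)={3,5,6,7}: Z {3,4,5,6,7}->{3,4,5,6}; X {3,5,6,7}->{5,6,7}
Constraint 2 (Z != V) on D(Z)={3,4,5,6} D(V)={3,4,6}: no change
Constraint 3 (Z != X) on D(Z)={3,4,5,6} D(X)={5,6,7}: no change
So after constraint 3: D(X) = {5,6,7}

Answer: {5,6,7}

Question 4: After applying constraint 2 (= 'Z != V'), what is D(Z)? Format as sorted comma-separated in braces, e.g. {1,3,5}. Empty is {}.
Answer: {3,4,5,6}

Derivation:
Constraint 1 (Z < X) on D(Z)={3,4,5,6,7} D(X)={3,5,6,7}: Z {3,4,5,6,7}->{3,4,5,6}; X {3,5,6,7}->{5,6,7}
Constraint 2 (Z != V) on D(Z)={3,4,5,6} D(V)={3,4,6}: no change
So after constraint 2: D(Z) = {3,4,5,6}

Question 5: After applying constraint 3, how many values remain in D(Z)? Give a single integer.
Answer: 4

Derivation:
Constraint 1 (Z < X) on D(Z)={3,4,5,6,7} D(X)={3,5,6,7}: Z {3,4,5,6,7}->{3,4,5,6}; X {3,5,6,7}->{5,6,7}
Constraint 2 (Z != V) on D(Z)={3,4,5,6} D(V)={3,4,6}: no change
Constraint 3 (Z != X) on D(Z)={3,4,5,6} D(X)={5,6,7}: no change
So after constraint 3: D(Z)={3,4,5,6}, size = 4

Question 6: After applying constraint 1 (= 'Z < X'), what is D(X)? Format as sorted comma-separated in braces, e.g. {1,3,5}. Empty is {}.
Constraint 1 (Z < X) on D(Z)={3,4,5,6,7} D(X)={3,5,6,7}: Z {3,4,5,6,7}->{3,4,5,6}; X {3,5,6,7}->{5,6,7}
So after constraint 1: D(X) = {5,6,7}

Answer: {5,6,7}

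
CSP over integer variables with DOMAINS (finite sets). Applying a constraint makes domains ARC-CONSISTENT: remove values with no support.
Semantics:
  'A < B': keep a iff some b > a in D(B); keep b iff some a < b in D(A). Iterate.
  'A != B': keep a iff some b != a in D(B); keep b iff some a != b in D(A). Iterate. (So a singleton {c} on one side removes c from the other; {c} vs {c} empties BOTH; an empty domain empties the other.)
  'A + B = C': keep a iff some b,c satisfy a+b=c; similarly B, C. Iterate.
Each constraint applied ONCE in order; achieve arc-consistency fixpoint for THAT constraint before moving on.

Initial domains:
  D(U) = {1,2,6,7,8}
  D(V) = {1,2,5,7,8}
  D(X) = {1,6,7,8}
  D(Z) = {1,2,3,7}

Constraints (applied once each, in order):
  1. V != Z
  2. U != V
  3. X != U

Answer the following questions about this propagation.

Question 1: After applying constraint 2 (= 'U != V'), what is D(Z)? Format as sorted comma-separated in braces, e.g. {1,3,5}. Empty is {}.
Constraint 1 (V != Z) on D(V)={1,2,5,7,8} D(Z)={1,2,3,7}: no change
Constraint 2 (U != V) on D(U)={1,2,6,7,8} D(V)={1,2,5,7,8}: no change
So after constraint 2: D(Z) = {1,2,3,7}

Answer: {1,2,3,7}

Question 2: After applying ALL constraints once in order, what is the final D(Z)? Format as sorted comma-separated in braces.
Constraint 1 (V != Z) on D(V)={1,2,5,7,8} D(Z)={1,2,3,7}: no change
Constraint 2 (U != V) on D(U)={1,2,6,7,8} D(V)={1,2,5,7,8}: no change
Constraint 3 (X != U) on D(X)={1,6,7,8} D(U)={1,2,6,7,8}: no change
So after all 3 constraints: D(Z) = {1,2,3,7}

Answer: {1,2,3,7}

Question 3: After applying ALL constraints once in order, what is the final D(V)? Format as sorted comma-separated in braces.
Constraint 1 (V != Z) on D(V)={1,2,5,7,8} D(Z)={1,2,3,7}: no change
Constraint 2 (U != V) on D(U)={1,2,6,7,8} D(V)={1,2,5,7,8}: no change
Constraint 3 (X != U) on D(X)={1,6,7,8} D(U)={1,2,6,7,8}: no change
So after all 3 constraints: D(V) = {1,2,5,7,8}

Answer: {1,2,5,7,8}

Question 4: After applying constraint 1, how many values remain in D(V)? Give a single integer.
Constraint 1 (V != Z) on D(V)={1,2,5,7,8} D(Z)={1,2,3,7}: no change
So after constraint 1: D(V)={1,2,5,7,8}, size = 5

Answer: 5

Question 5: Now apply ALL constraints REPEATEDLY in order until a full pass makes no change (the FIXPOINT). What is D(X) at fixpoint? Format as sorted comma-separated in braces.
Answer: {1,6,7,8}

Derivation:
pass 0 (initial): D(X)={1,6,7,8}
pass 1: no change
Fixpoint after 1 passes: D(X) = {1,6,7,8}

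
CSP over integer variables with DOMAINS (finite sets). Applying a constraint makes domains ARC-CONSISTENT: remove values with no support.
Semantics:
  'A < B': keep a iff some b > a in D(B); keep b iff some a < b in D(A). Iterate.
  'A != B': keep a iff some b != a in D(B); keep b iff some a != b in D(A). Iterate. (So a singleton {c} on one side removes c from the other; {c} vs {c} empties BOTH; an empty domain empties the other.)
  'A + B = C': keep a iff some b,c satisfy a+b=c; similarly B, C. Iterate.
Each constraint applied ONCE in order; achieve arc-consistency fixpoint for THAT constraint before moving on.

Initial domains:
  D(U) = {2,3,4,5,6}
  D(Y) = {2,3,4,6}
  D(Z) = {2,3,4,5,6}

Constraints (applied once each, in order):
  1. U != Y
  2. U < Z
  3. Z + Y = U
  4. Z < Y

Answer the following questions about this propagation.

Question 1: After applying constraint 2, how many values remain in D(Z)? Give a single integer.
Constraint 1 (U != Y) on D(U)={2,3,4,5,6} D(Y)={2,3,4,6}: no change
Constraint 2 (U < Z) on D(U)={2,3,4,5,6} D(Z)={2,3,4,5,6}: U {2,3,4,5,6}->{2,3,4,5}; Z {2,3,4,5,6}->{3,4,5,6}
So after constraint 2: D(Z)={3,4,5,6}, size = 4

Answer: 4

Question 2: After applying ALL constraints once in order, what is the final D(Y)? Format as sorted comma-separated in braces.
Answer: {}

Derivation:
Constraint 1 (U != Y) on D(U)={2,3,4,5,6} D(Y)={2,3,4,6}: no change
Constraint 2 (U < Z) on D(U)={2,3,4,5,6} D(Z)={2,3,4,5,6}: U {2,3,4,5,6}->{2,3,4,5}; Z {2,3,4,5,6}->{3,4,5,6}
Constraint 3 (Z + Y = U) on D(Z)={3,4,5,6} D(Y)={2,3,4,6} D(U)={2,3,4,5}: Z {3,4,5,6}->{3}; Y {2,3,4,6}->{2}; U {2,3,4,5}->{5}
Constraint 4 (Z < Y) on D(Z)={3} D(Y)={2}: Z {3}->{}; Y {2}->{}
So after all 4 constraints: D(Y) = {}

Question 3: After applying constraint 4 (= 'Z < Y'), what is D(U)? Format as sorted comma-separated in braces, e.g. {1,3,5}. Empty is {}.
Constraint 1 (U != Y) on D(U)={2,3,4,5,6} D(Y)={2,3,4,6}: no change
Constraint 2 (U < Z) on D(U)={2,3,4,5,6} D(Z)={2,3,4,5,6}: U {2,3,4,5,6}->{2,3,4,5}; Z {2,3,4,5,6}->{3,4,5,6}
Constraint 3 (Z + Y = U) on D(Z)={3,4,5,6} D(Y)={2,3,4,6} D(U)={2,3,4,5}: Z {3,4,5,6}->{3}; Y {2,3,4,6}->{2}; U {2,3,4,5}->{5}
Constraint 4 (Z < Y) on D(Z)={3} D(Y)={2}: Z {3}->{}; Y {2}->{}
So after constraint 4: D(U) = {5}

Answer: {5}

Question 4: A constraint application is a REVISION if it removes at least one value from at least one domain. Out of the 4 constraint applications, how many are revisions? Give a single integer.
Constraint 1 (U != Y) on D(U)={2,3,4,5,6} D(Y)={2,3,4,6}: no change => not a revision
Constraint 2 (U < Z) on D(U)={2,3,4,5,6} D(Z)={2,3,4,5,6}: U {2,3,4,5,6}->{2,3,4,5}; Z {2,3,4,5,6}->{3,4,5,6} => REVISION
Constraint 3 (Z + Y = U) on D(Z)={3,4,5,6} D(Y)={2,3,4,6} D(U)={2,3,4,5}: Z {3,4,5,6}->{3}; Y {2,3,4,6}->{2}; U {2,3,4,5}->{5} => REVISION
Constraint 4 (Z < Y) on D(Z)={3} D(Y)={2}: Z {3}->{}; Y {2}->{} => REVISION
Total revisions = 3

Answer: 3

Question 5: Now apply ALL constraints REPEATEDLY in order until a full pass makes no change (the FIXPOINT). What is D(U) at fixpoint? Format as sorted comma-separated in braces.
Answer: {}

Derivation:
pass 0 (initial): D(U)={2,3,4,5,6}
pass 1: U {2,3,4,5,6}->{5}; Y {2,3,4,6}->{}; Z {2,3,4,5,6}->{}
pass 2: U {5}->{}
pass 3: no change
Fixpoint after 3 passes: D(U) = {}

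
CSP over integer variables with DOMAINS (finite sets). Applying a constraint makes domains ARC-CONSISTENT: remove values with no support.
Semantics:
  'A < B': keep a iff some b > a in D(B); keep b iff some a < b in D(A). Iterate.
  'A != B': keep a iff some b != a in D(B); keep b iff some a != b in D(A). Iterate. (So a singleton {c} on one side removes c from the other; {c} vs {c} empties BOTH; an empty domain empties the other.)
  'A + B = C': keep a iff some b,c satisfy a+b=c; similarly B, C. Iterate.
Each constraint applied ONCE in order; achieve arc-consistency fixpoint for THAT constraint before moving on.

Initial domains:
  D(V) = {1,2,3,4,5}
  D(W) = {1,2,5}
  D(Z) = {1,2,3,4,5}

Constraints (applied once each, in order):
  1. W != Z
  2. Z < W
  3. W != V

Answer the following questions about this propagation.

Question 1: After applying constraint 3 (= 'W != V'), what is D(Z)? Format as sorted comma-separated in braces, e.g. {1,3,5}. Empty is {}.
Constraint 1 (W != Z) on D(W)={1,2,5} D(Z)={1,2,3,4,5}: no change
Constraint 2 (Z < W) on D(Z)={1,2,3,4,5} D(W)={1,2,5}: Z {1,2,3,4,5}->{1,2,3,4}; W {1,2,5}->{2,5}
Constraint 3 (W != V) on D(W)={2,5} D(V)={1,2,3,4,5}: no change
So after constraint 3: D(Z) = {1,2,3,4}

Answer: {1,2,3,4}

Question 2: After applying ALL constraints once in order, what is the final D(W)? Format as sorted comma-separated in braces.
Constraint 1 (W != Z) on D(W)={1,2,5} D(Z)={1,2,3,4,5}: no change
Constraint 2 (Z < W) on D(Z)={1,2,3,4,5} D(W)={1,2,5}: Z {1,2,3,4,5}->{1,2,3,4}; W {1,2,5}->{2,5}
Constraint 3 (W != V) on D(W)={2,5} D(V)={1,2,3,4,5}: no change
So after all 3 constraints: D(W) = {2,5}

Answer: {2,5}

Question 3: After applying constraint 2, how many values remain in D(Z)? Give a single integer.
Answer: 4

Derivation:
Constraint 1 (W != Z) on D(W)={1,2,5} D(Z)={1,2,3,4,5}: no change
Constraint 2 (Z < W) on D(Z)={1,2,3,4,5} D(W)={1,2,5}: Z {1,2,3,4,5}->{1,2,3,4}; W {1,2,5}->{2,5}
So after constraint 2: D(Z)={1,2,3,4}, size = 4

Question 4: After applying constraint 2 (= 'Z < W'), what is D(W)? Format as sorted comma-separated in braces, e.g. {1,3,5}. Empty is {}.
Constraint 1 (W != Z) on D(W)={1,2,5} D(Z)={1,2,3,4,5}: no change
Constraint 2 (Z < W) on D(Z)={1,2,3,4,5} D(W)={1,2,5}: Z {1,2,3,4,5}->{1,2,3,4}; W {1,2,5}->{2,5}
So after constraint 2: D(W) = {2,5}

Answer: {2,5}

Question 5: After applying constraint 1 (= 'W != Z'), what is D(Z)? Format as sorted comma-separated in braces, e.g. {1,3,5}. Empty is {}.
Answer: {1,2,3,4,5}

Derivation:
Constraint 1 (W != Z) on D(W)={1,2,5} D(Z)={1,2,3,4,5}: no change
So after constraint 1: D(Z) = {1,2,3,4,5}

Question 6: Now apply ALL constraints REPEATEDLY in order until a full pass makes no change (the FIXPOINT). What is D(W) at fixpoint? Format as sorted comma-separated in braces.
Answer: {2,5}

Derivation:
pass 0 (initial): D(W)={1,2,5}
pass 1: W {1,2,5}->{2,5}; Z {1,2,3,4,5}->{1,2,3,4}
pass 2: no change
Fixpoint after 2 passes: D(W) = {2,5}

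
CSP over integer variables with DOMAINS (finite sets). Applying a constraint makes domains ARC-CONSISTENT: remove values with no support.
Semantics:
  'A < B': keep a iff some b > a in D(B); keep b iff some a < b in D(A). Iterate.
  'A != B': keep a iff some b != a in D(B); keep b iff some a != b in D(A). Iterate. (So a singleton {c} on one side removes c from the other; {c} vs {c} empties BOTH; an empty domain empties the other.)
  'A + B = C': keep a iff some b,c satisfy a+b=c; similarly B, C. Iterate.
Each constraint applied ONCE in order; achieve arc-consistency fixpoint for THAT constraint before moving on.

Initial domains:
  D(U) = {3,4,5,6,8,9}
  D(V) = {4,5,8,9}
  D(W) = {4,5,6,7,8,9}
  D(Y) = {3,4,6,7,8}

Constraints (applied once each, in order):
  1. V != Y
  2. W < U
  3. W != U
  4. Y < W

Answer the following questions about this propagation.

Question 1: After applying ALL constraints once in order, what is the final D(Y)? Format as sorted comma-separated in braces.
Answer: {3,4,6,7}

Derivation:
Constraint 1 (V != Y) on D(V)={4,5,8,9} D(Y)={3,4,6,7,8}: no change
Constraint 2 (W < U) on D(W)={4,5,6,7,8,9} D(U)={3,4,5,6,8,9}: W {4,5,6,7,8,9}->{4,5,6,7,8}; U {3,4,5,6,8,9}->{5,6,8,9}
Constraint 3 (W != U) on D(W)={4,5,6,7,8} D(U)={5,6,8,9}: no change
Constraint 4 (Y < W) on D(Y)={3,4,6,7,8} D(W)={4,5,6,7,8}: Y {3,4,6,7,8}->{3,4,6,7}
So after all 4 constraints: D(Y) = {3,4,6,7}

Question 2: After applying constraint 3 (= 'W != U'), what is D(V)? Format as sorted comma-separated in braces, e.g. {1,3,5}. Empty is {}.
Constraint 1 (V != Y) on D(V)={4,5,8,9} D(Y)={3,4,6,7,8}: no change
Constraint 2 (W < U) on D(W)={4,5,6,7,8,9} D(U)={3,4,5,6,8,9}: W {4,5,6,7,8,9}->{4,5,6,7,8}; U {3,4,5,6,8,9}->{5,6,8,9}
Constraint 3 (W != U) on D(W)={4,5,6,7,8} D(U)={5,6,8,9}: no change
So after constraint 3: D(V) = {4,5,8,9}

Answer: {4,5,8,9}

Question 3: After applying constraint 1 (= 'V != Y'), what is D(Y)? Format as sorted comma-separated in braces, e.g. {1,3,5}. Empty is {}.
Answer: {3,4,6,7,8}

Derivation:
Constraint 1 (V != Y) on D(V)={4,5,8,9} D(Y)={3,4,6,7,8}: no change
So after constraint 1: D(Y) = {3,4,6,7,8}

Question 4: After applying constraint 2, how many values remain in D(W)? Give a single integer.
Constraint 1 (V != Y) on D(V)={4,5,8,9} D(Y)={3,4,6,7,8}: no change
Constraint 2 (W < U) on D(W)={4,5,6,7,8,9} D(U)={3,4,5,6,8,9}: W {4,5,6,7,8,9}->{4,5,6,7,8}; U {3,4,5,6,8,9}->{5,6,8,9}
So after constraint 2: D(W)={4,5,6,7,8}, size = 5

Answer: 5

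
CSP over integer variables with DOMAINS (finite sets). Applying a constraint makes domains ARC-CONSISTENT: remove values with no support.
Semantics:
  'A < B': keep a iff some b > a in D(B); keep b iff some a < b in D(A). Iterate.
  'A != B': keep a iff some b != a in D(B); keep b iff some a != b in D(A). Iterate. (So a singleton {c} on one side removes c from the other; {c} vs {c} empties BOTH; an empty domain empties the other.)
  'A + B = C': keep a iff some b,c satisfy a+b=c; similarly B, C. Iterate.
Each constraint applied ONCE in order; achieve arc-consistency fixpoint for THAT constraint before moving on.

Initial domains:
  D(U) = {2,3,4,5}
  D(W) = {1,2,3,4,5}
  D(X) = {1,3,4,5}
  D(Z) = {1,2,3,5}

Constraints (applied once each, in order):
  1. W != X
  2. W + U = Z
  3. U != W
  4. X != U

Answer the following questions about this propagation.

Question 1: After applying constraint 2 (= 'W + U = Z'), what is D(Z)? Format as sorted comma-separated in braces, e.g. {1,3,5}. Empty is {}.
Constraint 1 (W != X) on D(W)={1,2,3,4,5} D(X)={1,3,4,5}: no change
Constraint 2 (W + U = Z) on D(W)={1,2,3,4,5} D(U)={2,3,4,5} D(Z)={1,2,3,5}: W {1,2,3,4,5}->{1,2,3}; U {2,3,4,5}->{2,3,4}; Z {1,2,3,5}->{3,5}
So after constraint 2: D(Z) = {3,5}

Answer: {3,5}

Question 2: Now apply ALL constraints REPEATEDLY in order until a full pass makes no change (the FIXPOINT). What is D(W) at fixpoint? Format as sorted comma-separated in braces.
pass 0 (initial): D(W)={1,2,3,4,5}
pass 1: U {2,3,4,5}->{2,3,4}; W {1,2,3,4,5}->{1,2,3}; Z {1,2,3,5}->{3,5}
pass 2: no change
Fixpoint after 2 passes: D(W) = {1,2,3}

Answer: {1,2,3}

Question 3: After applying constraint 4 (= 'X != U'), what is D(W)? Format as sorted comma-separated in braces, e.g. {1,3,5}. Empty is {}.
Answer: {1,2,3}

Derivation:
Constraint 1 (W != X) on D(W)={1,2,3,4,5} D(X)={1,3,4,5}: no change
Constraint 2 (W + U = Z) on D(W)={1,2,3,4,5} D(U)={2,3,4,5} D(Z)={1,2,3,5}: W {1,2,3,4,5}->{1,2,3}; U {2,3,4,5}->{2,3,4}; Z {1,2,3,5}->{3,5}
Constraint 3 (U != W) on D(U)={2,3,4} D(W)={1,2,3}: no change
Constraint 4 (X != U) on D(X)={1,3,4,5} D(U)={2,3,4}: no change
So after constraint 4: D(W) = {1,2,3}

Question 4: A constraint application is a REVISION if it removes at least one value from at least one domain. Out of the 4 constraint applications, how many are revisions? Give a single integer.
Answer: 1

Derivation:
Constraint 1 (W != X) on D(W)={1,2,3,4,5} D(X)={1,3,4,5}: no change => not a revision
Constraint 2 (W + U = Z) on D(W)={1,2,3,4,5} D(U)={2,3,4,5} D(Z)={1,2,3,5}: W {1,2,3,4,5}->{1,2,3}; U {2,3,4,5}->{2,3,4}; Z {1,2,3,5}->{3,5} => REVISION
Constraint 3 (U != W) on D(U)={2,3,4} D(W)={1,2,3}: no change => not a revision
Constraint 4 (X != U) on D(X)={1,3,4,5} D(U)={2,3,4}: no change => not a revision
Total revisions = 1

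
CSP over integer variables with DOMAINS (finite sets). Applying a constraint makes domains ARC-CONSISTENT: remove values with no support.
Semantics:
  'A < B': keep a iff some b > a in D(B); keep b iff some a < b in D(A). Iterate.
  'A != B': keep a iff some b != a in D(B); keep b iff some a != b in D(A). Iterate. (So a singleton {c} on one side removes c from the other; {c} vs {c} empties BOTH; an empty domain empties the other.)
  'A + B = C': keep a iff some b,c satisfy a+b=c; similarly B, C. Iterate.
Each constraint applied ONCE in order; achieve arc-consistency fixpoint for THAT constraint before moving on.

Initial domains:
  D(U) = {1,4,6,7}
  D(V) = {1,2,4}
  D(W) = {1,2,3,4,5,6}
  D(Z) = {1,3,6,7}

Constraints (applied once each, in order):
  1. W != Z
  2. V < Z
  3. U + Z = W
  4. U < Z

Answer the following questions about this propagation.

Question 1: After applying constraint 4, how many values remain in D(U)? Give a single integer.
Answer: 1

Derivation:
Constraint 1 (W != Z) on D(W)={1,2,3,4,5,6} D(Z)={1,3,6,7}: no change
Constraint 2 (V < Z) on D(V)={1,2,4} D(Z)={1,3,6,7}: Z {1,3,6,7}->{3,6,7}
Constraint 3 (U + Z = W) on D(U)={1,4,6,7} D(Z)={3,6,7} D(W)={1,2,3,4,5,6}: U {1,4,6,7}->{1}; Z {3,6,7}->{3}; W {1,2,3,4,5,6}->{4}
Constraint 4 (U < Z) on D(U)={1} D(Z)={3}: no change
So after constraint 4: D(U)={1}, size = 1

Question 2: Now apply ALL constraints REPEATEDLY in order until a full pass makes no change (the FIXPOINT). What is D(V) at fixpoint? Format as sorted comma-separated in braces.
Answer: {1,2}

Derivation:
pass 0 (initial): D(V)={1,2,4}
pass 1: U {1,4,6,7}->{1}; W {1,2,3,4,5,6}->{4}; Z {1,3,6,7}->{3}
pass 2: V {1,2,4}->{1,2}
pass 3: no change
Fixpoint after 3 passes: D(V) = {1,2}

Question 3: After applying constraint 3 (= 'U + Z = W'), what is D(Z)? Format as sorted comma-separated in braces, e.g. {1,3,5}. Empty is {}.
Answer: {3}

Derivation:
Constraint 1 (W != Z) on D(W)={1,2,3,4,5,6} D(Z)={1,3,6,7}: no change
Constraint 2 (V < Z) on D(V)={1,2,4} D(Z)={1,3,6,7}: Z {1,3,6,7}->{3,6,7}
Constraint 3 (U + Z = W) on D(U)={1,4,6,7} D(Z)={3,6,7} D(W)={1,2,3,4,5,6}: U {1,4,6,7}->{1}; Z {3,6,7}->{3}; W {1,2,3,4,5,6}->{4}
So after constraint 3: D(Z) = {3}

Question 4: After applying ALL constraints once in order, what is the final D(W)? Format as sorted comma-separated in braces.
Constraint 1 (W != Z) on D(W)={1,2,3,4,5,6} D(Z)={1,3,6,7}: no change
Constraint 2 (V < Z) on D(V)={1,2,4} D(Z)={1,3,6,7}: Z {1,3,6,7}->{3,6,7}
Constraint 3 (U + Z = W) on D(U)={1,4,6,7} D(Z)={3,6,7} D(W)={1,2,3,4,5,6}: U {1,4,6,7}->{1}; Z {3,6,7}->{3}; W {1,2,3,4,5,6}->{4}
Constraint 4 (U < Z) on D(U)={1} D(Z)={3}: no change
So after all 4 constraints: D(W) = {4}

Answer: {4}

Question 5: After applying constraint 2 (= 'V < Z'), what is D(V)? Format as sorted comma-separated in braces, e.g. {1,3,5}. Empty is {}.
Constraint 1 (W != Z) on D(W)={1,2,3,4,5,6} D(Z)={1,3,6,7}: no change
Constraint 2 (V < Z) on D(V)={1,2,4} D(Z)={1,3,6,7}: Z {1,3,6,7}->{3,6,7}
So after constraint 2: D(V) = {1,2,4}

Answer: {1,2,4}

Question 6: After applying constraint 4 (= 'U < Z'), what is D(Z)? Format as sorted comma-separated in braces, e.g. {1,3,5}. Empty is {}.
Constraint 1 (W != Z) on D(W)={1,2,3,4,5,6} D(Z)={1,3,6,7}: no change
Constraint 2 (V < Z) on D(V)={1,2,4} D(Z)={1,3,6,7}: Z {1,3,6,7}->{3,6,7}
Constraint 3 (U + Z = W) on D(U)={1,4,6,7} D(Z)={3,6,7} D(W)={1,2,3,4,5,6}: U {1,4,6,7}->{1}; Z {3,6,7}->{3}; W {1,2,3,4,5,6}->{4}
Constraint 4 (U < Z) on D(U)={1} D(Z)={3}: no change
So after constraint 4: D(Z) = {3}

Answer: {3}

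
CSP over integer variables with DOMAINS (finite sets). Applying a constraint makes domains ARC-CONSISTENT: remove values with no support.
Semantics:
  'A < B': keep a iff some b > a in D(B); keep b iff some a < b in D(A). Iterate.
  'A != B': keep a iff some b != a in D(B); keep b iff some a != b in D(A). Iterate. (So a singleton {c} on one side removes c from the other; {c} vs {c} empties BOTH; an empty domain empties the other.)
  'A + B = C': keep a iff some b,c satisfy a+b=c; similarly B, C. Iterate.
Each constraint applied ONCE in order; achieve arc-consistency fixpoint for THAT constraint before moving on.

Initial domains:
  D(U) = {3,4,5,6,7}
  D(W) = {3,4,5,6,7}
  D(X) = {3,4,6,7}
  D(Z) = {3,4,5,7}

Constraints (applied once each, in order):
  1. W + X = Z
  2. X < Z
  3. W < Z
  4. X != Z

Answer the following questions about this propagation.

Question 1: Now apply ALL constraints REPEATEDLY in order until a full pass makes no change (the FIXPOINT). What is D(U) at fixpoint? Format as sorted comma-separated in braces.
Answer: {3,4,5,6,7}

Derivation:
pass 0 (initial): D(U)={3,4,5,6,7}
pass 1: W {3,4,5,6,7}->{3,4}; X {3,4,6,7}->{3,4}; Z {3,4,5,7}->{7}
pass 2: no change
Fixpoint after 2 passes: D(U) = {3,4,5,6,7}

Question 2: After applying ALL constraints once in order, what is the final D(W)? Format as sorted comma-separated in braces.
Answer: {3,4}

Derivation:
Constraint 1 (W + X = Z) on D(W)={3,4,5,6,7} D(X)={3,4,6,7} D(Z)={3,4,5,7}: W {3,4,5,6,7}->{3,4}; X {3,4,6,7}->{3,4}; Z {3,4,5,7}->{7}
Constraint 2 (X < Z) on D(X)={3,4} D(Z)={7}: no change
Constraint 3 (W < Z) on D(W)={3,4} D(Z)={7}: no change
Constraint 4 (X != Z) on D(X)={3,4} D(Z)={7}: no change
So after all 4 constraints: D(W) = {3,4}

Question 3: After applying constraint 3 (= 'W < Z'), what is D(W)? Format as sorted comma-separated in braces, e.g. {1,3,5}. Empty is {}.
Constraint 1 (W + X = Z) on D(W)={3,4,5,6,7} D(X)={3,4,6,7} D(Z)={3,4,5,7}: W {3,4,5,6,7}->{3,4}; X {3,4,6,7}->{3,4}; Z {3,4,5,7}->{7}
Constraint 2 (X < Z) on D(X)={3,4} D(Z)={7}: no change
Constraint 3 (W < Z) on D(W)={3,4} D(Z)={7}: no change
So after constraint 3: D(W) = {3,4}

Answer: {3,4}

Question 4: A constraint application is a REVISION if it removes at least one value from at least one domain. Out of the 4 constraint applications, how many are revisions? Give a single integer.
Constraint 1 (W + X = Z) on D(W)={3,4,5,6,7} D(X)={3,4,6,7} D(Z)={3,4,5,7}: W {3,4,5,6,7}->{3,4}; X {3,4,6,7}->{3,4}; Z {3,4,5,7}->{7} => REVISION
Constraint 2 (X < Z) on D(X)={3,4} D(Z)={7}: no change => not a revision
Constraint 3 (W < Z) on D(W)={3,4} D(Z)={7}: no change => not a revision
Constraint 4 (X != Z) on D(X)={3,4} D(Z)={7}: no change => not a revision
Total revisions = 1

Answer: 1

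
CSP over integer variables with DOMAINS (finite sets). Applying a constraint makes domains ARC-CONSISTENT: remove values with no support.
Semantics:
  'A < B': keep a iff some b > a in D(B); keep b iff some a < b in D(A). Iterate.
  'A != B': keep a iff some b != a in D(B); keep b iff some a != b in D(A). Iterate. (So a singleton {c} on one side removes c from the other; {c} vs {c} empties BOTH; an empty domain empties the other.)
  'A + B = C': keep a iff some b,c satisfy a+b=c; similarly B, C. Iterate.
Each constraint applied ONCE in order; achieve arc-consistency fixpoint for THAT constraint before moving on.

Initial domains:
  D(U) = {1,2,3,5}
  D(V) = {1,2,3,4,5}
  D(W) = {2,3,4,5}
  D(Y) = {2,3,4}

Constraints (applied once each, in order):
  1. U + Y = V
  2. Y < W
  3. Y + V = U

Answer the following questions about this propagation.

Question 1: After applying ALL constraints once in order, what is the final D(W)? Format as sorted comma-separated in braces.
Answer: {3,4,5}

Derivation:
Constraint 1 (U + Y = V) on D(U)={1,2,3,5} D(Y)={2,3,4} D(V)={1,2,3,4,5}: U {1,2,3,5}->{1,2,3}; V {1,2,3,4,5}->{3,4,5}
Constraint 2 (Y < W) on D(Y)={2,3,4} D(W)={2,3,4,5}: W {2,3,4,5}->{3,4,5}
Constraint 3 (Y + V = U) on D(Y)={2,3,4} D(V)={3,4,5} D(U)={1,2,3}: Y {2,3,4}->{}; V {3,4,5}->{}; U {1,2,3}->{}
So after all 3 constraints: D(W) = {3,4,5}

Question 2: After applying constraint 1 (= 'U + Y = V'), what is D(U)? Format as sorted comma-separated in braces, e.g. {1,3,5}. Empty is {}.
Answer: {1,2,3}

Derivation:
Constraint 1 (U + Y = V) on D(U)={1,2,3,5} D(Y)={2,3,4} D(V)={1,2,3,4,5}: U {1,2,3,5}->{1,2,3}; V {1,2,3,4,5}->{3,4,5}
So after constraint 1: D(U) = {1,2,3}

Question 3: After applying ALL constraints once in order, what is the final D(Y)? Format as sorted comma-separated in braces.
Constraint 1 (U + Y = V) on D(U)={1,2,3,5} D(Y)={2,3,4} D(V)={1,2,3,4,5}: U {1,2,3,5}->{1,2,3}; V {1,2,3,4,5}->{3,4,5}
Constraint 2 (Y < W) on D(Y)={2,3,4} D(W)={2,3,4,5}: W {2,3,4,5}->{3,4,5}
Constraint 3 (Y + V = U) on D(Y)={2,3,4} D(V)={3,4,5} D(U)={1,2,3}: Y {2,3,4}->{}; V {3,4,5}->{}; U {1,2,3}->{}
So after all 3 constraints: D(Y) = {}

Answer: {}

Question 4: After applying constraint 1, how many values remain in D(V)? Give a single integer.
Answer: 3

Derivation:
Constraint 1 (U + Y = V) on D(U)={1,2,3,5} D(Y)={2,3,4} D(V)={1,2,3,4,5}: U {1,2,3,5}->{1,2,3}; V {1,2,3,4,5}->{3,4,5}
So after constraint 1: D(V)={3,4,5}, size = 3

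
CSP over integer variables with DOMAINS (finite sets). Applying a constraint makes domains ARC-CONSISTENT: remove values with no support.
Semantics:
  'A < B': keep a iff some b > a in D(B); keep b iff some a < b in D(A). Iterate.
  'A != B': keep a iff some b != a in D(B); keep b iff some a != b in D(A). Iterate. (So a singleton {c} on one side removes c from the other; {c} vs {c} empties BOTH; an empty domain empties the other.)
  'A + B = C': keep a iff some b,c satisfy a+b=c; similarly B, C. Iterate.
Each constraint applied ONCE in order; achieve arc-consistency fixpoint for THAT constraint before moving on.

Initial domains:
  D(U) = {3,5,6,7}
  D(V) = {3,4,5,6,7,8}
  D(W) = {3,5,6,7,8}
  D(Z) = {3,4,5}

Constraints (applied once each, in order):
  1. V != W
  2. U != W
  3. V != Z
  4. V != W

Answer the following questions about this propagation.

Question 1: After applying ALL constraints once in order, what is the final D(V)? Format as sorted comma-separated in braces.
Constraint 1 (V != W) on D(V)={3,4,5,6,7,8} D(W)={3,5,6,7,8}: no change
Constraint 2 (U != W) on D(U)={3,5,6,7} D(W)={3,5,6,7,8}: no change
Constraint 3 (V != Z) on D(V)={3,4,5,6,7,8} D(Z)={3,4,5}: no change
Constraint 4 (V != W) on D(V)={3,4,5,6,7,8} D(W)={3,5,6,7,8}: no change
So after all 4 constraints: D(V) = {3,4,5,6,7,8}

Answer: {3,4,5,6,7,8}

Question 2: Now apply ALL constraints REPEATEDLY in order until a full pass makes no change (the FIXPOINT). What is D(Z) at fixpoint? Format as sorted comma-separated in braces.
pass 0 (initial): D(Z)={3,4,5}
pass 1: no change
Fixpoint after 1 passes: D(Z) = {3,4,5}

Answer: {3,4,5}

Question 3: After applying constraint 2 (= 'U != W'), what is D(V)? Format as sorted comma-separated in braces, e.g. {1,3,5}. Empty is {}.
Answer: {3,4,5,6,7,8}

Derivation:
Constraint 1 (V != W) on D(V)={3,4,5,6,7,8} D(W)={3,5,6,7,8}: no change
Constraint 2 (U != W) on D(U)={3,5,6,7} D(W)={3,5,6,7,8}: no change
So after constraint 2: D(V) = {3,4,5,6,7,8}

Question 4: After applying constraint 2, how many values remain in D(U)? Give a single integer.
Constraint 1 (V != W) on D(V)={3,4,5,6,7,8} D(W)={3,5,6,7,8}: no change
Constraint 2 (U != W) on D(U)={3,5,6,7} D(W)={3,5,6,7,8}: no change
So after constraint 2: D(U)={3,5,6,7}, size = 4

Answer: 4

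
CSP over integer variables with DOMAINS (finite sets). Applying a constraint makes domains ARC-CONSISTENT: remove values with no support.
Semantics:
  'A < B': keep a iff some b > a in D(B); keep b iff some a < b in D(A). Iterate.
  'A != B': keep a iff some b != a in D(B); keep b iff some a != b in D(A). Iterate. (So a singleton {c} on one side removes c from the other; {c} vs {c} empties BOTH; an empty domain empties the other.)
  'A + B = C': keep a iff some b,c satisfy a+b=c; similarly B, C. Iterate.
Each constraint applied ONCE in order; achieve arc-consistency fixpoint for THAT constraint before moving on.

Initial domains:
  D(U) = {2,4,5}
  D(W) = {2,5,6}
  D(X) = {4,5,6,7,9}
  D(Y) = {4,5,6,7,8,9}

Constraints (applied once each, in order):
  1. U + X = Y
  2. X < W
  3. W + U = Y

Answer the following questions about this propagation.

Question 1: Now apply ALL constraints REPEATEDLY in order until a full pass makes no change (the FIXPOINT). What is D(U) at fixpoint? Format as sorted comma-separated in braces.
pass 0 (initial): D(U)={2,4,5}
pass 1: U {2,4,5}->{2,4}; W {2,5,6}->{5,6}; X {4,5,6,7,9}->{4,5}; Y {4,5,6,7,8,9}->{7,8,9}
pass 2: no change
Fixpoint after 2 passes: D(U) = {2,4}

Answer: {2,4}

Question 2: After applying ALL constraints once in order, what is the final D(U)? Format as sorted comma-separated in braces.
Constraint 1 (U + X = Y) on D(U)={2,4,5} D(X)={4,5,6,7,9} D(Y)={4,5,6,7,8,9}: X {4,5,6,7,9}->{4,5,6,7}; Y {4,5,6,7,8,9}->{6,7,8,9}
Constraint 2 (X < W) on D(X)={4,5,6,7} D(W)={2,5,6}: X {4,5,6,7}->{4,5}; W {2,5,6}->{5,6}
Constraint 3 (W + U = Y) on D(W)={5,6} D(U)={2,4,5} D(Y)={6,7,8,9}: U {2,4,5}->{2,4}; Y {6,7,8,9}->{7,8,9}
So after all 3 constraints: D(U) = {2,4}

Answer: {2,4}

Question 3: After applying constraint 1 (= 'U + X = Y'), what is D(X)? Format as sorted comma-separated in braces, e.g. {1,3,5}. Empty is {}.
Constraint 1 (U + X = Y) on D(U)={2,4,5} D(X)={4,5,6,7,9} D(Y)={4,5,6,7,8,9}: X {4,5,6,7,9}->{4,5,6,7}; Y {4,5,6,7,8,9}->{6,7,8,9}
So after constraint 1: D(X) = {4,5,6,7}

Answer: {4,5,6,7}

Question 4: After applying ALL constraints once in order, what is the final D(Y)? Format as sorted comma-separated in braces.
Constraint 1 (U + X = Y) on D(U)={2,4,5} D(X)={4,5,6,7,9} D(Y)={4,5,6,7,8,9}: X {4,5,6,7,9}->{4,5,6,7}; Y {4,5,6,7,8,9}->{6,7,8,9}
Constraint 2 (X < W) on D(X)={4,5,6,7} D(W)={2,5,6}: X {4,5,6,7}->{4,5}; W {2,5,6}->{5,6}
Constraint 3 (W + U = Y) on D(W)={5,6} D(U)={2,4,5} D(Y)={6,7,8,9}: U {2,4,5}->{2,4}; Y {6,7,8,9}->{7,8,9}
So after all 3 constraints: D(Y) = {7,8,9}

Answer: {7,8,9}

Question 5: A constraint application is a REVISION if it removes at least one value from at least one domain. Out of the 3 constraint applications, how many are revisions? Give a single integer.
Answer: 3

Derivation:
Constraint 1 (U + X = Y) on D(U)={2,4,5} D(X)={4,5,6,7,9} D(Y)={4,5,6,7,8,9}: X {4,5,6,7,9}->{4,5,6,7}; Y {4,5,6,7,8,9}->{6,7,8,9} => REVISION
Constraint 2 (X < W) on D(X)={4,5,6,7} D(W)={2,5,6}: X {4,5,6,7}->{4,5}; W {2,5,6}->{5,6} => REVISION
Constraint 3 (W + U = Y) on D(W)={5,6} D(U)={2,4,5} D(Y)={6,7,8,9}: U {2,4,5}->{2,4}; Y {6,7,8,9}->{7,8,9} => REVISION
Total revisions = 3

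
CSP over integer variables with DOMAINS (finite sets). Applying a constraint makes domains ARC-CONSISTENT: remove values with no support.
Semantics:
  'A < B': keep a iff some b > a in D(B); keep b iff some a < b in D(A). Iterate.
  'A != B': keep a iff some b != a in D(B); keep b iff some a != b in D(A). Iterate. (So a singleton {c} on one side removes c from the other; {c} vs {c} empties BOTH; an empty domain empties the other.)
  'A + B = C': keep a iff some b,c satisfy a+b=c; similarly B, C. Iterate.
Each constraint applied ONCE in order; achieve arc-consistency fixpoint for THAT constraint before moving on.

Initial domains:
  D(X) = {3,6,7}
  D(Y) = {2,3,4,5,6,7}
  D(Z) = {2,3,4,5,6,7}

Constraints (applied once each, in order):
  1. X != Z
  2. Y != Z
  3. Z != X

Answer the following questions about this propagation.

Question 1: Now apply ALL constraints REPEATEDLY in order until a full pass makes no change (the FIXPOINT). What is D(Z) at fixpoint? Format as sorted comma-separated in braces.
pass 0 (initial): D(Z)={2,3,4,5,6,7}
pass 1: no change
Fixpoint after 1 passes: D(Z) = {2,3,4,5,6,7}

Answer: {2,3,4,5,6,7}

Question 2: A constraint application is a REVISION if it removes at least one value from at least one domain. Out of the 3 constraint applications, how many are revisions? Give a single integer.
Answer: 0

Derivation:
Constraint 1 (X != Z) on D(X)={3,6,7} D(Z)={2,3,4,5,6,7}: no change => not a revision
Constraint 2 (Y != Z) on D(Y)={2,3,4,5,6,7} D(Z)={2,3,4,5,6,7}: no change => not a revision
Constraint 3 (Z != X) on D(Z)={2,3,4,5,6,7} D(X)={3,6,7}: no change => not a revision
Total revisions = 0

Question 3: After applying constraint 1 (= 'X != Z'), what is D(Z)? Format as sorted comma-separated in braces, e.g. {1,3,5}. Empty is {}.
Answer: {2,3,4,5,6,7}

Derivation:
Constraint 1 (X != Z) on D(X)={3,6,7} D(Z)={2,3,4,5,6,7}: no change
So after constraint 1: D(Z) = {2,3,4,5,6,7}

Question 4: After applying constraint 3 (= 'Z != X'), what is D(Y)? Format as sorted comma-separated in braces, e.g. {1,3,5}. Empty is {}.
Constraint 1 (X != Z) on D(X)={3,6,7} D(Z)={2,3,4,5,6,7}: no change
Constraint 2 (Y != Z) on D(Y)={2,3,4,5,6,7} D(Z)={2,3,4,5,6,7}: no change
Constraint 3 (Z != X) on D(Z)={2,3,4,5,6,7} D(X)={3,6,7}: no change
So after constraint 3: D(Y) = {2,3,4,5,6,7}

Answer: {2,3,4,5,6,7}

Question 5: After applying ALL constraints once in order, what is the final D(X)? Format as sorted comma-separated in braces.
Constraint 1 (X != Z) on D(X)={3,6,7} D(Z)={2,3,4,5,6,7}: no change
Constraint 2 (Y != Z) on D(Y)={2,3,4,5,6,7} D(Z)={2,3,4,5,6,7}: no change
Constraint 3 (Z != X) on D(Z)={2,3,4,5,6,7} D(X)={3,6,7}: no change
So after all 3 constraints: D(X) = {3,6,7}

Answer: {3,6,7}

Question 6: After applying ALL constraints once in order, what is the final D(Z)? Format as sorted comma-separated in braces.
Constraint 1 (X != Z) on D(X)={3,6,7} D(Z)={2,3,4,5,6,7}: no change
Constraint 2 (Y != Z) on D(Y)={2,3,4,5,6,7} D(Z)={2,3,4,5,6,7}: no change
Constraint 3 (Z != X) on D(Z)={2,3,4,5,6,7} D(X)={3,6,7}: no change
So after all 3 constraints: D(Z) = {2,3,4,5,6,7}

Answer: {2,3,4,5,6,7}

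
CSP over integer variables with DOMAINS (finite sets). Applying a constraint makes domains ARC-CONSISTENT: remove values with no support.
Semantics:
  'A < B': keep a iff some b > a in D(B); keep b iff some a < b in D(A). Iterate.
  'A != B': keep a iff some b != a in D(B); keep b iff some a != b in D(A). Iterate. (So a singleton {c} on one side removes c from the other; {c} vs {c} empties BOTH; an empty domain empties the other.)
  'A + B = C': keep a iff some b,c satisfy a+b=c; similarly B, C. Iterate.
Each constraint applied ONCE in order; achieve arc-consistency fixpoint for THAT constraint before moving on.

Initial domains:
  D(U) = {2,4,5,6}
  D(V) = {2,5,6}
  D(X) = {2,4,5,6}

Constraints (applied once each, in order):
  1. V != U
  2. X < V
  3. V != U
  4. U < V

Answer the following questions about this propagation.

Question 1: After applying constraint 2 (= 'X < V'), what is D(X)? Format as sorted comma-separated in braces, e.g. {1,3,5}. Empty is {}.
Answer: {2,4,5}

Derivation:
Constraint 1 (V != U) on D(V)={2,5,6} D(U)={2,4,5,6}: no change
Constraint 2 (X < V) on D(X)={2,4,5,6} D(V)={2,5,6}: X {2,4,5,6}->{2,4,5}; V {2,5,6}->{5,6}
So after constraint 2: D(X) = {2,4,5}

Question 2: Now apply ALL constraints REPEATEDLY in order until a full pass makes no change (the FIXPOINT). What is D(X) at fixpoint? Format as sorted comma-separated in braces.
Answer: {2,4,5}

Derivation:
pass 0 (initial): D(X)={2,4,5,6}
pass 1: U {2,4,5,6}->{2,4,5}; V {2,5,6}->{5,6}; X {2,4,5,6}->{2,4,5}
pass 2: no change
Fixpoint after 2 passes: D(X) = {2,4,5}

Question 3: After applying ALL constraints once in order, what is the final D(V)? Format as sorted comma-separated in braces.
Answer: {5,6}

Derivation:
Constraint 1 (V != U) on D(V)={2,5,6} D(U)={2,4,5,6}: no change
Constraint 2 (X < V) on D(X)={2,4,5,6} D(V)={2,5,6}: X {2,4,5,6}->{2,4,5}; V {2,5,6}->{5,6}
Constraint 3 (V != U) on D(V)={5,6} D(U)={2,4,5,6}: no change
Constraint 4 (U < V) on D(U)={2,4,5,6} D(V)={5,6}: U {2,4,5,6}->{2,4,5}
So after all 4 constraints: D(V) = {5,6}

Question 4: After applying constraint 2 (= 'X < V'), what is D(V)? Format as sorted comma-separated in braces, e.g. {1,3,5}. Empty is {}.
Constraint 1 (V != U) on D(V)={2,5,6} D(U)={2,4,5,6}: no change
Constraint 2 (X < V) on D(X)={2,4,5,6} D(V)={2,5,6}: X {2,4,5,6}->{2,4,5}; V {2,5,6}->{5,6}
So after constraint 2: D(V) = {5,6}

Answer: {5,6}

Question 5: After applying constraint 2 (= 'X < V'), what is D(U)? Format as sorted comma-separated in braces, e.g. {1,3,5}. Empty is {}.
Constraint 1 (V != U) on D(V)={2,5,6} D(U)={2,4,5,6}: no change
Constraint 2 (X < V) on D(X)={2,4,5,6} D(V)={2,5,6}: X {2,4,5,6}->{2,4,5}; V {2,5,6}->{5,6}
So after constraint 2: D(U) = {2,4,5,6}

Answer: {2,4,5,6}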